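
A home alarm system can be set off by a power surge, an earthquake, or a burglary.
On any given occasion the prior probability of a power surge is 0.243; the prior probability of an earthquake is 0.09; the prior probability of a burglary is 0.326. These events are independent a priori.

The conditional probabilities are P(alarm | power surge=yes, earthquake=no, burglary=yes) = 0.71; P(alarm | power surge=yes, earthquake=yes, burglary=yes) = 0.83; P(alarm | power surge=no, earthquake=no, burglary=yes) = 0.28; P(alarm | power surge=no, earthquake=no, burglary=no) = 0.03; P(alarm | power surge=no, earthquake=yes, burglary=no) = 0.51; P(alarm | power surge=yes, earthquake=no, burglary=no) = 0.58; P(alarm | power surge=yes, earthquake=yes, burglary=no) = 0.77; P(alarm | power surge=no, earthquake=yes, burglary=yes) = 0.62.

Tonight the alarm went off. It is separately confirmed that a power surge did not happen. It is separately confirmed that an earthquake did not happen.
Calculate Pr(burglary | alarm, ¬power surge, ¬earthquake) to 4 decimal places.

Pr(burglary | alarm, ¬power surge, ¬earthquake) ≈ 0.8187

P(alarm | ¬power surge, ¬earthquake) = 0.03×0.674 + 0.28×0.326 = 0.020220 + 0.091280 = 0.111500
The burglary-present share is 0.28×0.326 = 0.091280.
So P(burglary | alarm, ¬power surge, ¬earthquake) = 0.091280/0.111500 ≈ 0.8187.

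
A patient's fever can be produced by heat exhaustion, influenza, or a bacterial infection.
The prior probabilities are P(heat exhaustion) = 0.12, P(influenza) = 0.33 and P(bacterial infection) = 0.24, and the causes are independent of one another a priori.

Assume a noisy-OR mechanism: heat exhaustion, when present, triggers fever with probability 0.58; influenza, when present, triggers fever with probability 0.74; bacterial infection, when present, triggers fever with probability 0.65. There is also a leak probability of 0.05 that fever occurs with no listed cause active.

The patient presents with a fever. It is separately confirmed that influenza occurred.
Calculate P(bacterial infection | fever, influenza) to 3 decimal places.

Under noisy-OR, P(fever | causes) = 1 − (1−0.05)·∏(1−qᵢ) over the active causes.
By total probability over the 4 (heat exhaustion, bacterial infection) configurations:
  P(fever | influenza) = 0.753·0.88·0.76 + 0.91355·0.88·0.24 + 0.89626·0.12·0.76 + 0.963691·0.12·0.24
        = 0.503606 + 0.192942 + 0.081739 + 0.027754 = 0.806041
Keeping only the bacterial infection-present terms gives 0.220696, so
  P(bacterial infection | fever, influenza) = 0.220696 / 0.806041 ≈ 0.274

P(bacterial infection | fever, influenza) ≈ 0.274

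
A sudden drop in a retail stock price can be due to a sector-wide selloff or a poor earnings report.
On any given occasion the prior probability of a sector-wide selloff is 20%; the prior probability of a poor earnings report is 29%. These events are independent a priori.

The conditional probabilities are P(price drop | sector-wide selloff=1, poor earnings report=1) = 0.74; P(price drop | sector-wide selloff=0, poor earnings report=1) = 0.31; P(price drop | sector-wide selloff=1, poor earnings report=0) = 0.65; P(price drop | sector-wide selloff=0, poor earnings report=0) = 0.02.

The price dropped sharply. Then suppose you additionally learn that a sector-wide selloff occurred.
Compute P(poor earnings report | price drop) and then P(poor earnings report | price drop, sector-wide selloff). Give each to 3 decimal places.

P(price drop) = 0.02·0.8·0.71 + 0.31·0.8·0.29 + 0.65·0.2·0.71 + 0.74·0.2·0.29 = 0.011360 + 0.071920 + 0.092300 + 0.042920 = 0.218500
Of this, 0.114840 comes from 0.071920 + 0.042920 (the poor earnings report=true cases).
So P(poor earnings report | price drop) = 0.114840/0.218500 ≈ 0.526.

With the extra evidence:
Numerator (weight on configurations with poor earnings report): 0.74×0.29 = 0.214600
Normalizer over all consistent configurations: 0.65×0.71 + 0.74×0.29 = 0.676100
Posterior = 0.214600 / 0.676100 ≈ 0.317
— sector-wide selloff explains away the evidence for poor earnings report.

P(poor earnings report | price drop) ≈ 0.526; P(poor earnings report | price drop, sector-wide selloff) ≈ 0.317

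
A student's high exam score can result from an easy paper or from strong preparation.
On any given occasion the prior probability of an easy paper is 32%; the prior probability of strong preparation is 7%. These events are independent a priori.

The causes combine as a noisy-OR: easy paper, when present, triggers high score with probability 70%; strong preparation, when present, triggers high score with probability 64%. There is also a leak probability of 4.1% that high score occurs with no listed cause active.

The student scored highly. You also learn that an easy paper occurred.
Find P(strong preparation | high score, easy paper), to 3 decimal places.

P(strong preparation | high score, easy paper) ≈ 0.087

Under noisy-OR, P(high score | causes) = 1 − (1−0.041)·∏(1−qᵢ) over the active causes.
P(high score | easy paper) = 0.7123×0.93 + 0.896428×0.07 = 0.662439 + 0.062750 = 0.725189
Of this, 0.062750 comes from 0.896428×0.07 (the strong preparation=true cases).
Hence the posterior is 0.062750/0.725189 ≈ 0.087.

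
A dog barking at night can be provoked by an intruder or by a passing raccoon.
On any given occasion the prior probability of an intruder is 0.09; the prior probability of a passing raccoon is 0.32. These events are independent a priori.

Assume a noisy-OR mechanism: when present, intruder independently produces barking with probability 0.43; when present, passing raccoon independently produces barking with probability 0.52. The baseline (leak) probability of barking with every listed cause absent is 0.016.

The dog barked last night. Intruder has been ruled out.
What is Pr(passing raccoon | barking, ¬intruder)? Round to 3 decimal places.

Pr(passing raccoon | barking, ¬intruder) ≈ 0.939

Under noisy-OR, P(barking | causes) = 1 − (1−0.016)·∏(1−qᵢ) over the active causes.
By total probability over both values of passing raccoon:
  P(barking | ¬intruder) = 0.016·0.68 + 0.52768·0.32
        = 0.010880 + 0.168858 = 0.179738
Keeping only the passing raccoon-present terms gives 0.168858, so
  P(passing raccoon | barking, ¬intruder) = 0.168858 / 0.179738 ≈ 0.939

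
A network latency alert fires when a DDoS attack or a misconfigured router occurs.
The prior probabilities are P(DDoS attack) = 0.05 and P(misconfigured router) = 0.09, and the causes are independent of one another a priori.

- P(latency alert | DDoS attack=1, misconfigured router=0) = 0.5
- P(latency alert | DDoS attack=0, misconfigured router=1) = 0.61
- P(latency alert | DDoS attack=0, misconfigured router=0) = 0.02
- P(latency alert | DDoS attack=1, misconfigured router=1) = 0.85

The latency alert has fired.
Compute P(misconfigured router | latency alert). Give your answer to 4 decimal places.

P(misconfigured router | latency alert) ≈ 0.5830

Enumerate the 4 (DDoS attack, misconfigured router) configurations and weight by the priors:
  P(latency alert) = 0.02*0.95*0.91 + 0.61*0.95*0.09 + 0.5*0.05*0.91 + 0.85*0.05*0.09
        = 0.017290 + 0.052155 + 0.022750 + 0.003825 = 0.096020
Configurations with misconfigured router contribute 0.055980, so
  P(misconfigured router | latency alert) = 0.055980 / 0.096020 ≈ 0.5830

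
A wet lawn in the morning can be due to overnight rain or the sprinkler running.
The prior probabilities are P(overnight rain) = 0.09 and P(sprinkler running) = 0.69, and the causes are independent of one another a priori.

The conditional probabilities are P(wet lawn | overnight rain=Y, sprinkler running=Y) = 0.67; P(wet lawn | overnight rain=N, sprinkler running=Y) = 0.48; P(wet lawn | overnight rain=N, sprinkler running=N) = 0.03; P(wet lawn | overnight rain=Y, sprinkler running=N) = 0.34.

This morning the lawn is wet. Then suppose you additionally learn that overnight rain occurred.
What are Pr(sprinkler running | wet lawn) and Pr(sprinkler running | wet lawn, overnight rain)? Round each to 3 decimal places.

Pr(sprinkler running | wet lawn) ≈ 0.950; Pr(sprinkler running | wet lawn, overnight rain) ≈ 0.814

P(wet lawn) = 0.03×0.91×0.31 + 0.48×0.91×0.69 + 0.34×0.09×0.31 + 0.67×0.09×0.69 = 0.008463 + 0.301392 + 0.009486 + 0.041607 = 0.360948
The sprinkler running-present share is 0.301392 + 0.041607 = 0.342999.
P(sprinkler running | wet lawn) = 0.342999 / 0.360948 ≈ 0.950

With the extra evidence:
Numerator (weight on configurations with sprinkler running): 0.67×0.69 = 0.462300
Normalizer over all consistent configurations: 0.34×0.31 + 0.67×0.69 = 0.567700
Posterior = 0.462300 / 0.567700 ≈ 0.814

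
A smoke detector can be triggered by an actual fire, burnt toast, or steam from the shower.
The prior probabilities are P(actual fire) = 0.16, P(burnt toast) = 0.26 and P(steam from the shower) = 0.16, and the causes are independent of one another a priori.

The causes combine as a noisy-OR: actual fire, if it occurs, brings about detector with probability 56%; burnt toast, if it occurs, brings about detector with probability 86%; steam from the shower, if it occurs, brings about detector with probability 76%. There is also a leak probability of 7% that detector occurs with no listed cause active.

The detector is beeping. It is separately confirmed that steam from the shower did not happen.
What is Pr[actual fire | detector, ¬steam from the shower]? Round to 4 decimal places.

Pr[actual fire | detector, ¬steam from the shower] ≈ 0.3186

Under noisy-OR, P(detector | causes) = 1 − (1−0.07)·∏(1−qᵢ) over the active causes.
Numerator (weight on configurations with actual fire): 0.069951 + 0.039217 = 0.109168
Denominator P(detector | ¬steam from the shower): 0.07·0.84·0.74 + 0.8698·0.84·0.26 + 0.5908·0.16·0.74 + 0.942712·0.16·0.26 = 0.342644
Posterior = 0.109168 / 0.342644 ≈ 0.3186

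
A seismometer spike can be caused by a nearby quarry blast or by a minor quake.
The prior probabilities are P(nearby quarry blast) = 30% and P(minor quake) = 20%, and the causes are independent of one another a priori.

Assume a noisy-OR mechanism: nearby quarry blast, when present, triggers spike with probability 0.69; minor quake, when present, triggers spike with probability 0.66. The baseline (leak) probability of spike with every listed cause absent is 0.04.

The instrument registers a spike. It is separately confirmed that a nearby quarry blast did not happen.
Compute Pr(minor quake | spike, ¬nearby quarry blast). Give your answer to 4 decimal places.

Pr(minor quake | spike, ¬nearby quarry blast) ≈ 0.8081

Under noisy-OR, P(spike | causes) = 1 − (1−0.04)·∏(1−qᵢ) over the active causes.
Weight on minor quake=true, given the evidence: 0.6736·0.2 = 0.134720
Denominator P(spike | ¬nearby quarry blast): 0.04·0.8 + 0.6736·0.2 = 0.166720
P(minor quake | spike, ¬nearby quarry blast) = 0.134720/0.166720 ≈ 0.8081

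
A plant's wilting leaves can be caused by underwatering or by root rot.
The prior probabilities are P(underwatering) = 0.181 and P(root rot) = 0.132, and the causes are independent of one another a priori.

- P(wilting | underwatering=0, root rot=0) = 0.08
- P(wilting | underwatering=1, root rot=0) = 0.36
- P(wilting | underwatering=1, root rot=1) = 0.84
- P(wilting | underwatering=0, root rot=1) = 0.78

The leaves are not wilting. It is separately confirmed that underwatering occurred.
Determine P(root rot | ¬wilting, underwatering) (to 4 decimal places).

P(¬wilting | underwatering) = 0.64*0.868 + 0.16*0.132 = 0.555520 + 0.021120 = 0.576640
Restricting to configurations with root rot present: 0.16*0.132 = 0.021120.
P(root rot | ¬wilting, underwatering) = 0.021120 / 0.576640 ≈ 0.0366

P(root rot | ¬wilting, underwatering) ≈ 0.0366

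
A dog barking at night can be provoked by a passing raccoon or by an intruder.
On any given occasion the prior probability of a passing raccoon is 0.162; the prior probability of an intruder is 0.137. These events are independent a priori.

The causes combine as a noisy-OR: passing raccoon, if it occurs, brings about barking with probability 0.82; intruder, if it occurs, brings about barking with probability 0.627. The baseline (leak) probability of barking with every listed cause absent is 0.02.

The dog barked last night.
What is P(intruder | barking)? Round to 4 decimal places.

P(intruder | barking) ≈ 0.4193

Under noisy-OR, P(barking | causes) = 1 − (1−0.02)·∏(1−qᵢ) over the active causes.
Enumerate the 4 (passing raccoon, intruder) configurations and weight by the priors:
  P(barking) = 0.02×0.838×0.863 + 0.63446×0.838×0.137 + 0.8236×0.162×0.863 + 0.934203×0.162×0.137
        = 0.014464 + 0.072840 + 0.115144 + 0.020734 = 0.223182
Configurations with intruder contribute 0.093574, so
  P(intruder | barking) = 0.093574 / 0.223182 ≈ 0.4193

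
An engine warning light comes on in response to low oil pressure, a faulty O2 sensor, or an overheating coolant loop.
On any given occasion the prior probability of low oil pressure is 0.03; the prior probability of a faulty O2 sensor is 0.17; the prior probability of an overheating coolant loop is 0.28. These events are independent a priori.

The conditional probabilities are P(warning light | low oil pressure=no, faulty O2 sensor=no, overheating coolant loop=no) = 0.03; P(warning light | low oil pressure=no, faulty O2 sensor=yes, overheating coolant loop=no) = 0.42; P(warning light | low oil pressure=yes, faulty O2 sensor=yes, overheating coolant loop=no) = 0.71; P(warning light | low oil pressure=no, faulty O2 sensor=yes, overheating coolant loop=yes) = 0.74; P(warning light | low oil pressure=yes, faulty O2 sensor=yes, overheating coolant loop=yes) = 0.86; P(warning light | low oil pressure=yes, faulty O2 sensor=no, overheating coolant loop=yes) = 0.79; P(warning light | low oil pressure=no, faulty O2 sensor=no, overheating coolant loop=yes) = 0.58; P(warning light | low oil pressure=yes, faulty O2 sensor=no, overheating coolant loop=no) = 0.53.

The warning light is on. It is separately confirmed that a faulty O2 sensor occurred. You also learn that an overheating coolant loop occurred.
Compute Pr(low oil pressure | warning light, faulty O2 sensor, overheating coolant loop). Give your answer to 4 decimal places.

Numerator (weight on configurations with low oil pressure): 0.86*0.03 = 0.025800
Normalizer over all consistent configurations: 0.74*0.97 + 0.86*0.03 = 0.743600
P(low oil pressure | warning light, faulty O2 sensor, overheating coolant loop) = 0.025800/0.743600 ≈ 0.0347

Pr(low oil pressure | warning light, faulty O2 sensor, overheating coolant loop) ≈ 0.0347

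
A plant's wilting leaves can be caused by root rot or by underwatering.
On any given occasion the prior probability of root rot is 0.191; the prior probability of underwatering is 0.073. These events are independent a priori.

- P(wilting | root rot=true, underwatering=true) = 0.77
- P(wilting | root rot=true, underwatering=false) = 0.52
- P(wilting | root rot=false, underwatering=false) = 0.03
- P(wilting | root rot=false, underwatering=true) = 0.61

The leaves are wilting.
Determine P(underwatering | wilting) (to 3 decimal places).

For the numerator, keep only underwatering=true terms: 0.036025 + 0.010736 = 0.046761
Normalizer over all consistent configurations: 0.03*0.809*0.927 + 0.61*0.809*0.073 + 0.52*0.191*0.927 + 0.77*0.191*0.073 = 0.161329
P(underwatering | wilting) = 0.046761/0.161329 ≈ 0.290

P(underwatering | wilting) ≈ 0.290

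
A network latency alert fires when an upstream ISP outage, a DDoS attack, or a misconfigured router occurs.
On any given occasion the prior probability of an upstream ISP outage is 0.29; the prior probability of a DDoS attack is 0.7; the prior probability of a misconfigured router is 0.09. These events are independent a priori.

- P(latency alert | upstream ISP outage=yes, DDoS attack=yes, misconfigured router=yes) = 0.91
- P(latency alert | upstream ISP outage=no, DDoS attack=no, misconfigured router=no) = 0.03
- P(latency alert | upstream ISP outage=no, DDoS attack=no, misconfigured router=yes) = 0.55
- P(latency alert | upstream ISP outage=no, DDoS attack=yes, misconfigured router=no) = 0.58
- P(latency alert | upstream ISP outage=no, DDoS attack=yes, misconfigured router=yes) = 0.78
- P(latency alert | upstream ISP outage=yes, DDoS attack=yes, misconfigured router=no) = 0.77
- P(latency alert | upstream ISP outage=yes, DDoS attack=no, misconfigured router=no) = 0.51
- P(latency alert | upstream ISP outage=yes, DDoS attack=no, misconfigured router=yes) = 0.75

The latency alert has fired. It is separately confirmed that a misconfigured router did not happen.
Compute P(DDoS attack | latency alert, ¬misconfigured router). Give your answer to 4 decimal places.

P(DDoS attack | latency alert, ¬misconfigured router) ≈ 0.8975

Sum P(latency alert|·) weighted by the priors over the 4 (upstream ISP outage, DDoS attack) configurations:
  P(latency alert | ¬misconfigured router) = 0.03·0.71·0.3 + 0.58·0.71·0.7 + 0.51·0.29·0.3 + 0.77·0.29·0.7
        = 0.006390 + 0.288260 + 0.044370 + 0.156310 = 0.495330
The terms with DDoS attack present sum to 0.444570, so
  P(DDoS attack | latency alert, ¬misconfigured router) = 0.444570 / 0.495330 ≈ 0.8975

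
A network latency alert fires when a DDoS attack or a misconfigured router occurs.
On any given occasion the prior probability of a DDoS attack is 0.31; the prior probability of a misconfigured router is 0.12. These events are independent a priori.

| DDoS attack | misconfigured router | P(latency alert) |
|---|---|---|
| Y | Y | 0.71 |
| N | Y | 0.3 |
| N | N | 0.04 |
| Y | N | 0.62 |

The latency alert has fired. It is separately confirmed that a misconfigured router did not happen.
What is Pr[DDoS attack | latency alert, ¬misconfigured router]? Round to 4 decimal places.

Numerator (weight on configurations with DDoS attack): 0.62·0.31 = 0.192200
Normalizer over all consistent configurations: 0.04·0.69 + 0.62·0.31 = 0.219800
P(DDoS attack | latency alert, ¬misconfigured router) = 0.192200/0.219800 ≈ 0.8744

Pr[DDoS attack | latency alert, ¬misconfigured router] ≈ 0.8744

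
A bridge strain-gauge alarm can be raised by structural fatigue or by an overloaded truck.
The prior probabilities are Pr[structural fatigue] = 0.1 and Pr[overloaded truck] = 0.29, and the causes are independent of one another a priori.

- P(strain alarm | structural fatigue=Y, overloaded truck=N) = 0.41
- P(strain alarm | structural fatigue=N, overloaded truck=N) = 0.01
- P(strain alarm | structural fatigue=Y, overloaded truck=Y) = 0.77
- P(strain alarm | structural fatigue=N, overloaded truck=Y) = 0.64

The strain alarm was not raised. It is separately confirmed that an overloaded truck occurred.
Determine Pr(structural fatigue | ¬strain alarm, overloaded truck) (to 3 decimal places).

P(¬strain alarm | overloaded truck) = 0.36×0.9 + 0.23×0.1 = 0.324000 + 0.023000 = 0.347000
Restricting to configurations with structural fatigue present: 0.23×0.1 = 0.023000.
Hence the posterior is 0.023000/0.347000 ≈ 0.066.

Pr(structural fatigue | ¬strain alarm, overloaded truck) ≈ 0.066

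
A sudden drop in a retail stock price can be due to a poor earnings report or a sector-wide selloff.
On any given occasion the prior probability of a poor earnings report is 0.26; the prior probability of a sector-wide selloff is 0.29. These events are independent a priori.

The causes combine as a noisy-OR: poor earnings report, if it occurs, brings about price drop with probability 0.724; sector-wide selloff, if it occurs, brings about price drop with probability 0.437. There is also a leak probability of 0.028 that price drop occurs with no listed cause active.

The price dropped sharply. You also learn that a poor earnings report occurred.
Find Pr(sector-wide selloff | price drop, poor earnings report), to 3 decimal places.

Pr(sector-wide selloff | price drop, poor earnings report) ≈ 0.322

Under noisy-OR, P(price drop | causes) = 1 − (1−0.028)·∏(1−qᵢ) over the active causes.
By total probability over both values of sector-wide selloff:
  P(price drop | poor earnings report) = 0.731728·0.71 + 0.848963·0.29
        = 0.519527 + 0.246199 = 0.765726
The terms with sector-wide selloff present sum to 0.246199, so
  P(sector-wide selloff | price drop, poor earnings report) = 0.246199 / 0.765726 ≈ 0.322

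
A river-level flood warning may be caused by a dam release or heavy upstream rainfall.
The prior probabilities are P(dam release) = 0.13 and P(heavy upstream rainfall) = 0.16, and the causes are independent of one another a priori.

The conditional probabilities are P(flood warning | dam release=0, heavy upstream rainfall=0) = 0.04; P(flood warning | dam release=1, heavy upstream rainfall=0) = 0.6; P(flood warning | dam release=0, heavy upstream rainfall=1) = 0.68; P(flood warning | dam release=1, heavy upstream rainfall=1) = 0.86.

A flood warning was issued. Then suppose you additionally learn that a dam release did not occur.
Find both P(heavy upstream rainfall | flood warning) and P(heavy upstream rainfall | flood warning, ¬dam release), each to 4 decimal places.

P(heavy upstream rainfall | flood warning) ≈ 0.5429; P(heavy upstream rainfall | flood warning, ¬dam release) ≈ 0.7640

P(flood warning) = 0.04×0.87×0.84 + 0.68×0.87×0.16 + 0.6×0.13×0.84 + 0.86×0.13×0.16 = 0.029232 + 0.094656 + 0.065520 + 0.017888 = 0.207296
Of this, 0.112544 comes from 0.094656 + 0.017888 (the heavy upstream rainfall=true cases).
So P(heavy upstream rainfall | flood warning) = 0.112544/0.207296 ≈ 0.5429.

With the extra evidence:
Sum P(flood warning|·) weighted by the priors over both values of heavy upstream rainfall:
  P(flood warning | ¬dam release) = 0.04*0.84 + 0.68*0.16
        = 0.033600 + 0.108800 = 0.142400
The terms with heavy upstream rainfall present sum to 0.108800, so
  P(heavy upstream rainfall | flood warning, ¬dam release) = 0.108800 / 0.142400 ≈ 0.7640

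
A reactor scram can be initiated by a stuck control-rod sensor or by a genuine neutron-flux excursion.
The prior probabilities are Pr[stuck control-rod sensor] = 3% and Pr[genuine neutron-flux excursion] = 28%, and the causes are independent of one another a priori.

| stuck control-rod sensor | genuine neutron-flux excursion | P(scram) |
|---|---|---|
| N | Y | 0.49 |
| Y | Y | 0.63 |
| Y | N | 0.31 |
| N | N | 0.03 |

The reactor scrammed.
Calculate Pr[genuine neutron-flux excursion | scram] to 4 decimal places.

Pr[genuine neutron-flux excursion | scram] ≈ 0.8335

Numerator (weight on configurations with genuine neutron-flux excursion): 0.133084 + 0.005292 = 0.138376
Normalizer over all consistent configurations: 0.03*0.97*0.72 + 0.49*0.97*0.28 + 0.31*0.03*0.72 + 0.63*0.03*0.28 = 0.166024
Posterior = 0.138376 / 0.166024 ≈ 0.8335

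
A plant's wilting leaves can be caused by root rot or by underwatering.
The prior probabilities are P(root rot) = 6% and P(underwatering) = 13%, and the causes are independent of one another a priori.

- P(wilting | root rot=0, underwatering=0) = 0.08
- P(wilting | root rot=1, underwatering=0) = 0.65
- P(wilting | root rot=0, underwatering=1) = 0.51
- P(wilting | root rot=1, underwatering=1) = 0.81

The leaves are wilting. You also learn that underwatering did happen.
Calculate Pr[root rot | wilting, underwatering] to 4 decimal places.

P(wilting | underwatering) = 0.51·0.94 + 0.81·0.06 = 0.479400 + 0.048600 = 0.528000
Of this, 0.048600 comes from 0.81·0.06 (the root rot=true cases).
Hence the posterior is 0.048600/0.528000 ≈ 0.0920.

Pr[root rot | wilting, underwatering] ≈ 0.0920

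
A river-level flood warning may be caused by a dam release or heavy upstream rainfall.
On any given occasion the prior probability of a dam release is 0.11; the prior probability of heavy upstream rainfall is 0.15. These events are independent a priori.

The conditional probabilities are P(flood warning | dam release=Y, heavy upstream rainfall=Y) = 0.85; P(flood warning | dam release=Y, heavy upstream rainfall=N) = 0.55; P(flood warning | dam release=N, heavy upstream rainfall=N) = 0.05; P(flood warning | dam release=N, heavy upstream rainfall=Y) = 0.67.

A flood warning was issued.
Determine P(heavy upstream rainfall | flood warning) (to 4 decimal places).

P(heavy upstream rainfall | flood warning) ≈ 0.5369

P(flood warning) = 0.05*0.89*0.85 + 0.67*0.89*0.15 + 0.55*0.11*0.85 + 0.85*0.11*0.15 = 0.037825 + 0.089445 + 0.051425 + 0.014025 = 0.192720
The heavy upstream rainfall-present share is 0.089445 + 0.014025 = 0.103470.
So P(heavy upstream rainfall | flood warning) = 0.103470/0.192720 ≈ 0.5369.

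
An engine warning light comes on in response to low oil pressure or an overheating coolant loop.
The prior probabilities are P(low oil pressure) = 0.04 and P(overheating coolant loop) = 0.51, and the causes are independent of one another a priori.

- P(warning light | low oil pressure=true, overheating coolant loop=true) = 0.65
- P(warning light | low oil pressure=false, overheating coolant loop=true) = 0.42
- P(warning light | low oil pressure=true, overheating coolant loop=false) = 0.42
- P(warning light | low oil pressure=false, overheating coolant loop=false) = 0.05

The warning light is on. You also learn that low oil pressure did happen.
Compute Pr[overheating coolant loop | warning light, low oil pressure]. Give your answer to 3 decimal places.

Weight on overheating coolant loop=true, given the evidence: 0.65*0.51 = 0.331500
Normalizer over all consistent configurations: 0.42*0.49 + 0.65*0.51 = 0.537300
P(overheating coolant loop | warning light, low oil pressure) = 0.331500/0.537300 ≈ 0.617

Pr[overheating coolant loop | warning light, low oil pressure] ≈ 0.617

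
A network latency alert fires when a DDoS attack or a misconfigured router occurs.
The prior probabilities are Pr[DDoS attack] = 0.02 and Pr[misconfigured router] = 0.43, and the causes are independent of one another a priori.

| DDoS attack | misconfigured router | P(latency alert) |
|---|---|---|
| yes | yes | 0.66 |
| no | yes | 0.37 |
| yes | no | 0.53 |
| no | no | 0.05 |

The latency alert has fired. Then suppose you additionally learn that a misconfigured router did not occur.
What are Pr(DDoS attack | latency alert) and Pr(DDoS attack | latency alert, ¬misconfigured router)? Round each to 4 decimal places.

Pr(DDoS attack | latency alert) ≈ 0.0599; Pr(DDoS attack | latency alert, ¬misconfigured router) ≈ 0.1779

P(latency alert) = 0.05*0.98*0.57 + 0.37*0.98*0.43 + 0.53*0.02*0.57 + 0.66*0.02*0.43 = 0.027930 + 0.155918 + 0.006042 + 0.005676 = 0.195566
Restricting to configurations with DDoS attack present: 0.006042 + 0.005676 = 0.011718.
So P(DDoS attack | latency alert) = 0.011718/0.195566 ≈ 0.0599.

Now condition on the additional information:
P(latency alert | ¬misconfigured router) = 0.05*0.98 + 0.53*0.02 = 0.049000 + 0.010600 = 0.059600
Restricting to configurations with DDoS attack present: 0.53*0.02 = 0.010600.
Hence the posterior is 0.010600/0.059600 ≈ 0.1779.
Ruling out misconfigured router raises the posterior on DDoS attack — the flip side of explaining away.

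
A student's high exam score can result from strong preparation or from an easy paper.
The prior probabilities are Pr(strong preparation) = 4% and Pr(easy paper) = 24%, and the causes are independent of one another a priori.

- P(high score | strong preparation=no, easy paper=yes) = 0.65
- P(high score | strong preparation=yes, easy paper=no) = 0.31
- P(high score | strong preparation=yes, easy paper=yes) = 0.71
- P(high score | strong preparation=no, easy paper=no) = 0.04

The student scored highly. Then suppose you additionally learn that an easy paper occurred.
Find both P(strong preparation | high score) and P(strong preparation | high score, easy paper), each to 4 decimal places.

P(strong preparation | high score) ≈ 0.0832; P(strong preparation | high score, easy paper) ≈ 0.0435

For the numerator, keep only strong preparation=true terms: 0.009424 + 0.006816 = 0.016240
Denominator P(high score): 0.04×0.96×0.76 + 0.65×0.96×0.24 + 0.31×0.04×0.76 + 0.71×0.04×0.24 = 0.195184
P(strong preparation | high score) = 0.016240/0.195184 ≈ 0.0832

Now condition on the additional information:
P(high score | easy paper) = 0.65×0.96 + 0.71×0.04 = 0.624000 + 0.028400 = 0.652400
Restricting to configurations with strong preparation present: 0.71×0.04 = 0.028400.
So P(strong preparation | high score, easy paper) = 0.028400/0.652400 ≈ 0.0435.
This is intercausal reasoning (explaining away): once easy paper accounts for the high score, strong preparation becomes less likely.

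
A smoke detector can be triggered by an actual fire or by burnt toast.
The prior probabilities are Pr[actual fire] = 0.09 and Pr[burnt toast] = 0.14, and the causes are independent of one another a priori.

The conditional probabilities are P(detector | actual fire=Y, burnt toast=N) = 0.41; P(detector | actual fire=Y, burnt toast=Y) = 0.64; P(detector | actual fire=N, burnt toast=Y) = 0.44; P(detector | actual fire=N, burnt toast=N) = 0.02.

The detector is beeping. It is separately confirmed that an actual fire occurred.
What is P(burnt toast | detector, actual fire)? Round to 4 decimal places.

P(burnt toast | detector, actual fire) ≈ 0.2026

Sum P(detector|·) weighted by the priors over both values of burnt toast:
  P(detector | actual fire) = 0.41×0.86 + 0.64×0.14
        = 0.352600 + 0.089600 = 0.442200
The terms with burnt toast present sum to 0.089600, so
  P(burnt toast | detector, actual fire) = 0.089600 / 0.442200 ≈ 0.2026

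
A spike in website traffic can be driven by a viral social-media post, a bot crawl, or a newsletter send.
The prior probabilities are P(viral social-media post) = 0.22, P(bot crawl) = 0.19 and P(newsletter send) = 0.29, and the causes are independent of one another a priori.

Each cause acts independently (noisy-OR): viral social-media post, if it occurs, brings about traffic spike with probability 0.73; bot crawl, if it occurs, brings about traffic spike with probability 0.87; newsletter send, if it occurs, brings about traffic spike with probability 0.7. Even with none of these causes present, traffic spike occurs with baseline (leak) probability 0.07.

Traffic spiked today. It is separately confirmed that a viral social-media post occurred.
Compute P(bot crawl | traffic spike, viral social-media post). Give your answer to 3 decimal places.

P(bot crawl | traffic spike, viral social-media post) ≈ 0.222

Under noisy-OR, P(traffic spike | causes) = 1 − (1−0.07)·∏(1−qᵢ) over the active causes.
By total probability over the 4 (bot crawl, newsletter send) configurations:
  P(traffic spike | viral social-media post) = 0.7489×0.81×0.71 + 0.92467×0.81×0.29 + 0.967357×0.19×0.71 + 0.990207×0.19×0.29
        = 0.430692 + 0.217205 + 0.130496 + 0.054560 = 0.832953
Configurations with bot crawl contribute 0.185056, so
  P(bot crawl | traffic spike, viral social-media post) = 0.185056 / 0.832953 ≈ 0.222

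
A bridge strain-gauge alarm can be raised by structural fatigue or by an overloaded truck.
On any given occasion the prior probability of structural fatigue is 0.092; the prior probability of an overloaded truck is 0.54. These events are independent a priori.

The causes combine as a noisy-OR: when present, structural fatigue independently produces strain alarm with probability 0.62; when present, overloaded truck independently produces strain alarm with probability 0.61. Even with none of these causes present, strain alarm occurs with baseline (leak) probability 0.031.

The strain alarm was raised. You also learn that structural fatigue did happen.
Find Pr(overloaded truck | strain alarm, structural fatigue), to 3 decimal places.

Under noisy-OR, P(strain alarm | causes) = 1 − (1−0.031)·∏(1−qᵢ) over the active causes.
P(strain alarm | structural fatigue) = 0.63178·0.46 + 0.856394·0.54 = 0.290619 + 0.462453 = 0.753072
The overloaded truck-present share is 0.856394·0.54 = 0.462453.
P(overloaded truck | strain alarm, structural fatigue) = 0.462453 / 0.753072 ≈ 0.614

Pr(overloaded truck | strain alarm, structural fatigue) ≈ 0.614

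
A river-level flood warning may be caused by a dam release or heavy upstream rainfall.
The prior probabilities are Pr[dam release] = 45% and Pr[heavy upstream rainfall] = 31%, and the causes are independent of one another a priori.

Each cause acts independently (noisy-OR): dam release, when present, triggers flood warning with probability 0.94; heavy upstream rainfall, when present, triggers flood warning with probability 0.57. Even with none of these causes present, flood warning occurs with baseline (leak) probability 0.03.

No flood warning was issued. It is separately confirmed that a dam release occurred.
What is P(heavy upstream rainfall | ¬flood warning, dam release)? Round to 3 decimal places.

P(heavy upstream rainfall | ¬flood warning, dam release) ≈ 0.162

Under noisy-OR, P(flood warning | causes) = 1 − (1−0.03)·∏(1−qᵢ) over the active causes.
P(¬flood warning | dam release) = 0.0582*0.69 + 0.025026*0.31 = 0.040158 + 0.007758 = 0.047916
Of this, 0.007758 comes from 0.025026*0.31 (the heavy upstream rainfall=true cases).
P(heavy upstream rainfall | ¬flood warning, dam release) = 0.007758 / 0.047916 ≈ 0.162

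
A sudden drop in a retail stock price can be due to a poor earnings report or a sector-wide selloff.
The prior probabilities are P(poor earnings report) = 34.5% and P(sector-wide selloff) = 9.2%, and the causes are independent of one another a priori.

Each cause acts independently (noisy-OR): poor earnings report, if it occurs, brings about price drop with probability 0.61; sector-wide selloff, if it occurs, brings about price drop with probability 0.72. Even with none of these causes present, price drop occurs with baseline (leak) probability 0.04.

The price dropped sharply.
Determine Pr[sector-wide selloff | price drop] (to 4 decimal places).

Pr[sector-wide selloff | price drop] ≈ 0.2480

Under noisy-OR, P(price drop | causes) = 1 − (1−0.04)·∏(1−qᵢ) over the active causes.
Weight on sector-wide selloff=true, given the evidence: 0.044062 + 0.028413 = 0.072475
Normalizer over all consistent configurations: 0.04×0.655×0.908 + 0.7312×0.655×0.092 + 0.6256×0.345×0.908 + 0.895168×0.345×0.092 = 0.292240
P(sector-wide selloff | price drop) = 0.072475/0.292240 ≈ 0.2480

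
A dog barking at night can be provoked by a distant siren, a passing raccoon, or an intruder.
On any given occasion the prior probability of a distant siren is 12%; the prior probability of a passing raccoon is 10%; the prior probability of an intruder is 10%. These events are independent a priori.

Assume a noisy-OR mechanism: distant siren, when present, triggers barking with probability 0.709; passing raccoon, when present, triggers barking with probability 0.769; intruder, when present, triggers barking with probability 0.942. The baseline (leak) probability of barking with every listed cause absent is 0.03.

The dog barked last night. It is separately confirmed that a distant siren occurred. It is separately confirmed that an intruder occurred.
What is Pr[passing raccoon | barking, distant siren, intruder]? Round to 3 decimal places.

Pr[passing raccoon | barking, distant siren, intruder] ≈ 0.101

Under noisy-OR, P(barking | causes) = 1 − (1−0.03)·∏(1−qᵢ) over the active causes.
P(barking | distant siren, intruder) = 0.983628*0.9 + 0.996218*0.1 = 0.885265 + 0.099622 = 0.984887
The passing raccoon-present share is 0.996218*0.1 = 0.099622.
P(passing raccoon | barking, distant siren, intruder) = 0.099622 / 0.984887 ≈ 0.101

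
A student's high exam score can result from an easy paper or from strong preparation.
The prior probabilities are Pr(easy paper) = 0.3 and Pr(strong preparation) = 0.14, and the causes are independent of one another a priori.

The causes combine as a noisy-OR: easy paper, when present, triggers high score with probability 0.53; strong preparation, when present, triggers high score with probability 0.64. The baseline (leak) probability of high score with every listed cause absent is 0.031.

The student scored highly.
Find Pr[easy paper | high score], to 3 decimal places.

Pr[easy paper | high score] ≈ 0.680

Under noisy-OR, P(high score | causes) = 1 − (1−0.031)·∏(1−qᵢ) over the active causes.
Numerator (weight on configurations with easy paper): 0.140499 + 0.035114 = 0.175613
Denominator P(high score): 0.031·0.7·0.86 + 0.65116·0.7·0.14 + 0.54457·0.3·0.86 + 0.836045·0.3·0.14 = 0.258089
P(easy paper | high score) = 0.175613/0.258089 ≈ 0.680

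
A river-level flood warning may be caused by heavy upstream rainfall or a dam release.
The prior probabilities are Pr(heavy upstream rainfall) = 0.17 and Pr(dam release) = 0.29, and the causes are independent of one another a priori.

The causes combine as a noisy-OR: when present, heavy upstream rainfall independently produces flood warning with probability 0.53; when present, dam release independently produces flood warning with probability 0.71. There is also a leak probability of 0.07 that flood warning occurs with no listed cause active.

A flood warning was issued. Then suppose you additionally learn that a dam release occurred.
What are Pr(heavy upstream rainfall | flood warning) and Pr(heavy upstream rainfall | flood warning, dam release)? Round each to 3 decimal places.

Pr(heavy upstream rainfall | flood warning) ≈ 0.338; Pr(heavy upstream rainfall | flood warning, dam release) ≈ 0.197

Under noisy-OR, P(flood warning | causes) = 1 − (1−0.07)·∏(1−qᵢ) over the active causes.
P(flood warning) = 0.07×0.83×0.71 + 0.7303×0.83×0.29 + 0.5629×0.17×0.71 + 0.873241×0.17×0.29 = 0.041251 + 0.175783 + 0.067942 + 0.043051 = 0.328027
Of this, 0.110993 comes from 0.067942 + 0.043051 (the heavy upstream rainfall=true cases).
So P(heavy upstream rainfall | flood warning) = 0.110993/0.328027 ≈ 0.338.

Now condition on the additional information:
Numerator (weight on configurations with heavy upstream rainfall): 0.873241×0.17 = 0.148451
Normalizer over all consistent configurations: 0.7303×0.83 + 0.873241×0.17 = 0.754600
P(heavy upstream rainfall | flood warning, dam release) = 0.148451/0.754600 ≈ 0.197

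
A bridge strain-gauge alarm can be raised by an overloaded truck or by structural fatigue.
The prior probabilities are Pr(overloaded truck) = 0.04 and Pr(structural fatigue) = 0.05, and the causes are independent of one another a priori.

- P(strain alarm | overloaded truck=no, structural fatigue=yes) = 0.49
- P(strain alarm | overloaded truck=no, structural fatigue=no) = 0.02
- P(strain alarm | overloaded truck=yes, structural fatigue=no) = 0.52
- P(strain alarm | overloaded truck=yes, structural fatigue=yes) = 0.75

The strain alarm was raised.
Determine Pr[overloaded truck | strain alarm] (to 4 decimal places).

Pr[overloaded truck | strain alarm] ≈ 0.3374

For the numerator, keep only overloaded truck=true terms: 0.019760 + 0.001500 = 0.021260
Normalizer over all consistent configurations: 0.02*0.96*0.95 + 0.49*0.96*0.05 + 0.52*0.04*0.95 + 0.75*0.04*0.05 = 0.063020
P(overloaded truck | strain alarm) = 0.021260/0.063020 ≈ 0.3374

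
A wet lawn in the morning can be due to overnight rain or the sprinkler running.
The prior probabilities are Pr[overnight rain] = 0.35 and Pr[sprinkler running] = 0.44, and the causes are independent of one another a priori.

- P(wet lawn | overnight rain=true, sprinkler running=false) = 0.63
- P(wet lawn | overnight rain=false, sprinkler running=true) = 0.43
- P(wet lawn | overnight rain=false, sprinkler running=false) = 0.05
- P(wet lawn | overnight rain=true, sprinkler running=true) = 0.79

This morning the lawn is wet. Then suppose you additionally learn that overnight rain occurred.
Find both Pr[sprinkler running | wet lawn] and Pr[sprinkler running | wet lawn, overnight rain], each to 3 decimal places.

P(wet lawn) = 0.05*0.65*0.56 + 0.43*0.65*0.44 + 0.63*0.35*0.56 + 0.79*0.35*0.44 = 0.018200 + 0.122980 + 0.123480 + 0.121660 = 0.386320
Restricting to configurations with sprinkler running present: 0.122980 + 0.121660 = 0.244640.
Hence the posterior is 0.244640/0.386320 ≈ 0.633.

Now also conditioning on overnight rain=true:
Weight on sprinkler running=true, given the evidence: 0.79*0.44 = 0.347600
Normalizer over all consistent configurations: 0.63*0.56 + 0.79*0.44 = 0.700400
Posterior = 0.347600 / 0.700400 ≈ 0.496

Pr[sprinkler running | wet lawn] ≈ 0.633; Pr[sprinkler running | wet lawn, overnight rain] ≈ 0.496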